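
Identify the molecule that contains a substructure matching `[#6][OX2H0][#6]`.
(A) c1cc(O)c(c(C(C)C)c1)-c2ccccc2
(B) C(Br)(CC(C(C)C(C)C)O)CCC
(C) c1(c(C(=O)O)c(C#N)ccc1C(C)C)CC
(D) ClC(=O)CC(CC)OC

[#6][OX2H0][#6] describes an aliphatic oxygen bridging two carbons with no H on the oxygen (an ether).
(A) has a hydroxyl group (-OH) but the oxygen has H1, not H0 bridging two carbons.
(B) has a hydroxyl group (-OH) but the oxygen has H1, not H0 bridging two carbons.
(C) has a carboxylic acid group (-C(=O)OH) but the -OH oxygen has H1; the =O is OX1, not OX2.
(D) contains a methoxy ether (-OCH3), which satisfies every atom and bond constraint.
So the answer is (D).

D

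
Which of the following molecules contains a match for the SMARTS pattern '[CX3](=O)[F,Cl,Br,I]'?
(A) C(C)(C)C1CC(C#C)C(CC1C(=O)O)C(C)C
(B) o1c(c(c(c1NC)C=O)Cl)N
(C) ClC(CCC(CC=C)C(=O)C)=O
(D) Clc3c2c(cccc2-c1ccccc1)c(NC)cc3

[CX3](=O)[F,Cl,Br,I] describes a carbonyl carbon bonded to a halogen (an acyl halide).
(A) has a carboxylic acid group (-C(=O)OH) but the carbonyl is bonded to -OH, not to a halogen.
(B) has a chloro substituent but the Cl is not on a carbonyl carbon.
(C) contains an acyl chloride (-C(=O)Cl), which satisfies every atom and bond constraint.
(D) has a chloro substituent but the Cl is not on a carbonyl carbon.
So the answer is (C).

C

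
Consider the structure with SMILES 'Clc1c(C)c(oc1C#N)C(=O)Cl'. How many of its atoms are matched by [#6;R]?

The query [#6;R] means: carbon that is part of a ring.
Check the 12 heavy atoms by environment: 1× o (aromatic, in 5-ring) → no; 4× c (aromatic, in 5-ring) → match; 3× C (acyclic) → no; 1× O (acyclic) → no; 2× Cl (acyclic) → no; 1× N (acyclic) → no.
That gives 4 matching atoms.

4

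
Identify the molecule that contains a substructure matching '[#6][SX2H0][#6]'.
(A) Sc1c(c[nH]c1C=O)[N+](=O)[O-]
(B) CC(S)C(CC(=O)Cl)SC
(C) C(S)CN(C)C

B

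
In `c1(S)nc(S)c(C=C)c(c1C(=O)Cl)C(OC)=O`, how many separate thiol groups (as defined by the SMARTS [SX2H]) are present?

2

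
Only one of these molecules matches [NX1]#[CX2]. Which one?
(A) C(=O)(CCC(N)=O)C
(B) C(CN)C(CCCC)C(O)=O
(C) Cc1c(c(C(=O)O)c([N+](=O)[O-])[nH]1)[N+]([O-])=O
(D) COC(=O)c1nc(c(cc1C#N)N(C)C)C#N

D

[NX1]#[CX2] describes a nitrogen triple-bonded to a two-connected carbon (a nitrile).
(A) has a primary amide (-C(=O)NH2) but the nitrogen is NX3, not NX1.
(B) has a primary amino group (-NH2) but the nitrogen is NX3 (three connections), not NX1 triple-bonded.
(C) has a nitro group (-[N+](=O)[O-]) but there is no C#N triple bond.
(D) contains a nitrile (-C#N), which satisfies every atom and bond constraint.
So the answer is (D).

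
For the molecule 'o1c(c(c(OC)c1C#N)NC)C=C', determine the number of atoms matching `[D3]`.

The query [D3] means: atom with exactly three heavy-atom neighbours.
Check the 13 heavy atoms by environment: 1× o (aromatic, D2) → no; 4× c (aromatic, D3) → match; 2× C (D2) → no; 3× C (D1) → no; 1× O (D2) → no; 1× N (D2) → no; 1× N (D1) → no.
That gives 4 matching atoms.

4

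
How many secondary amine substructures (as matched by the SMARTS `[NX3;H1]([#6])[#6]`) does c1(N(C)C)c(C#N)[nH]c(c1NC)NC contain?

2

[NX3;H1]([#6])[#6] is the SMARTS for a secondary amine: a trivalent nitrogen with one H, bonded to two carbons.
The molecule carries 2 separate instances of an N-methylamino group (-NHCH3) meeting every constraint; each maps to a distinct set of atoms, giving 2 matches.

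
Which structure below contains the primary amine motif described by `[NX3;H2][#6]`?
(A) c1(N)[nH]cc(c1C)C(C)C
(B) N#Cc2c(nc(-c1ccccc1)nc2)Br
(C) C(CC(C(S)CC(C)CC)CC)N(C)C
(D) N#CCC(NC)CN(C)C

A

[NX3;H2][#6] describes a trivalent nitrogen with two H attached to carbon (a primary amine).
(A) contains a primary amino group (-NH2), which satisfies every atom and bond constraint.
(B) has a nitrile (-C#N) but the nitrogen is NX1 (triple-bonded), not NX3 with two H.
(C) has a dimethylamino group (-N(CH3)2) but the nitrogen has H0, not H2.
(D) has a nitrile (-C#N) but the nitrogen is NX1 (triple-bonded), not NX3 with two H.
So the answer is (A).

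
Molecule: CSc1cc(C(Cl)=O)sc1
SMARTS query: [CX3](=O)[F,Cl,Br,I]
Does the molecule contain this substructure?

Yes

The pattern [CX3](=O)[F,Cl,Br,I] describes a carbonyl carbon bonded to a halogen — an acyl halide.
The molecule carries an acyl chloride (-C(=O)Cl), whose atoms satisfy every constraint of the query, so the pattern matches.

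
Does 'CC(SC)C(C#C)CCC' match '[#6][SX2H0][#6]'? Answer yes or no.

Yes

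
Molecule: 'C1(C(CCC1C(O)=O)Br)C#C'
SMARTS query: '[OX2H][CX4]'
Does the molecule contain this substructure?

The pattern [OX2H][CX4] describes a hydroxyl oxygen bound to an sp3 (X4) carbon — an aliphatic alcohol.
The closest candidate here is a carboxylic acid group (-C(=O)OH), but the -OH is on a CX3 carbonyl carbon, not a CX4 carbon. No other fragment satisfies the full query, so there is no match.

No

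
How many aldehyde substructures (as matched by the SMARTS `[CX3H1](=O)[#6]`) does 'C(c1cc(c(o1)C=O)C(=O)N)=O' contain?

2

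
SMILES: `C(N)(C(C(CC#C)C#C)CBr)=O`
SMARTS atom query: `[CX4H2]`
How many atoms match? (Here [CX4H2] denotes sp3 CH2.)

2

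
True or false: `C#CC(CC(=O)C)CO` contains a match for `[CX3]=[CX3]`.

False

The pattern [CX3]=[CX3] describes a non-aromatic C=C double bond between two sp2 carbons — an alkene.
The closest candidate here is an ethynyl group (-C#CH), but the C-C bond is a triple bond, not a double bond. No other fragment satisfies the full query, so there is no match.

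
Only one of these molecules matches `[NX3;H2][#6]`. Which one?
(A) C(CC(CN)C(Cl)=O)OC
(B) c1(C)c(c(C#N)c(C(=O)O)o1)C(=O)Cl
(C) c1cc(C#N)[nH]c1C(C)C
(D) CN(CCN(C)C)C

[NX3;H2][#6] describes a trivalent nitrogen with two H attached to carbon (a primary amine).
(A) contains a primary amino group (-NH2), which satisfies every atom and bond constraint.
(B) has a nitrile (-C#N) but the nitrogen is NX1 (triple-bonded), not NX3 with two H.
(C) has a nitrile (-C#N) but the nitrogen is NX1 (triple-bonded), not NX3 with two H.
(D) has a dimethylamino group (-N(CH3)2) but the nitrogen has H0, not H2.
So the answer is (A).

A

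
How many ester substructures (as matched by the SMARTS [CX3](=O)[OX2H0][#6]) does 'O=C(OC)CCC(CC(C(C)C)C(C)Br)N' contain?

[CX3](=O)[OX2H0][#6] is the SMARTS for an ester: a carbonyl carbon bonded to an oxygen that is itself bonded to carbon (no H on that O).
Exactly one fragment in the molecule meets all constraints, giving 1 match.

1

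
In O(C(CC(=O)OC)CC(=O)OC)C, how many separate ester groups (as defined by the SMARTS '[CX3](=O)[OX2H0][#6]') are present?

2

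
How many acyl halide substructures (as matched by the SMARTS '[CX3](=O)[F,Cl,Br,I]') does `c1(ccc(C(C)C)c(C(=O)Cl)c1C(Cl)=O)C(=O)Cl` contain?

3

[CX3](=O)[F,Cl,Br,I] is the SMARTS for an acyl halide: a carbonyl carbon bonded to a halogen.
The molecule carries 3 separate instances of an acyl chloride (-C(=O)Cl) meeting every constraint; each maps to a distinct set of atoms, giving 3 matches.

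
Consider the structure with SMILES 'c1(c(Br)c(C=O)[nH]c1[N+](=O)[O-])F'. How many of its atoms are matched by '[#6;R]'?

4

The query [#6;R] means: carbon that is part of a ring.
Check the 12 heavy atoms by environment: 1× n (aromatic, in 5-ring) → no; 4× c (aromatic, in 5-ring) → match; 1× N (charge +1, acyclic) → no; 1× O (charge -1, acyclic) → no; 2× O (acyclic) → no; 1× Br (acyclic) → no; 1× F (acyclic) → no; 1× C (acyclic) → no.
That gives 4 matching atoms.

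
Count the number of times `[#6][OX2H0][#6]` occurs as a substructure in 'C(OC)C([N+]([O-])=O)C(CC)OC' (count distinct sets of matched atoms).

2

[#6][OX2H0][#6] is the SMARTS for an ether: an aliphatic oxygen bridging two carbons with no H on the oxygen.
The molecule carries 2 separate instances of a methoxy ether (-OCH3) meeting every constraint; each maps to a distinct set of atoms, giving 2 matches.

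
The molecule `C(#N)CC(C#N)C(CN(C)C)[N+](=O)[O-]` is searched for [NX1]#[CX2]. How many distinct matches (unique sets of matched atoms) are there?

[NX1]#[CX2] is the SMARTS for a nitrile: a nitrogen triple-bonded to a two-connected carbon.
The molecule carries 2 separate instances of a nitrile (-C#N) meeting every constraint; each maps to a distinct set of atoms, giving 2 matches.

2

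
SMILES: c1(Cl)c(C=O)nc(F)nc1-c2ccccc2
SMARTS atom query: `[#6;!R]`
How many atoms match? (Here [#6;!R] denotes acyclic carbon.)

The query [#6;!R] means: carbon not in any ring.
Check the 16 heavy atoms by environment: 2× n (aromatic, in 6-ring) → no; 10× c (aromatic, in 6-ring) → no; 1× Cl (acyclic) → no; 1× C (acyclic) → match; 1× O (acyclic) → no; 1× F (acyclic) → no.
That gives 1 matching atom.

1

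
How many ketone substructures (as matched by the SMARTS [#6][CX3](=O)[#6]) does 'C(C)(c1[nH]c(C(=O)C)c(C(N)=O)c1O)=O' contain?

[#6][CX3](=O)[#6] is the SMARTS for a ketone: a carbonyl carbon (no H) flanked by two carbons.
The molecule carries 2 separate instances of an acetyl/ketone group (-C(=O)CH3) meeting every constraint; each maps to a distinct set of atoms, giving 2 matches.

2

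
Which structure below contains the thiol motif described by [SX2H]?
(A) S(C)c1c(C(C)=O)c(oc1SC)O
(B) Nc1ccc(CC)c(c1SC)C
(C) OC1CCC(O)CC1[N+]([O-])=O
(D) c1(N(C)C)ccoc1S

[SX2H] describes an aliphatic sulfur with two connections, one being H (a thiol).
(A) has a methylthio ether (-SCH3) but the sulfur has H0 (bonded to two carbons), not H1.
(B) has a methylthio ether (-SCH3) but the sulfur has H0 (bonded to two carbons), not H1.
(C) has a hydroxyl group (-OH) but it is an -OH, not an -SH.
(D) contains a thiol (-SH), which satisfies every atom and bond constraint.
So the answer is (D).

D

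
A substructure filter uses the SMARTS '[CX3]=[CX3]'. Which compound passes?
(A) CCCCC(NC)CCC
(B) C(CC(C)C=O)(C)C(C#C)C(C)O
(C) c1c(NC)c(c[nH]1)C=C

[CX3]=[CX3] describes a non-aromatic C=C double bond between two sp2 carbons (an alkene).
(A) has an ethyl group (-CH2CH3) but its C-C bond is a single bond between CX4 carbons, not CX3=CX3.
(B) has an ethynyl group (-C#CH) but the C-C bond is a triple bond, not a double bond.
(C) contains a vinyl group (-CH=CH2), which satisfies every atom and bond constraint.
So the answer is (C).

C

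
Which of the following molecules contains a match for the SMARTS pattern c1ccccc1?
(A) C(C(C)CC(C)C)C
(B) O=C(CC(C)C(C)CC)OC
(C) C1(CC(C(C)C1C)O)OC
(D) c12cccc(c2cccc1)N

D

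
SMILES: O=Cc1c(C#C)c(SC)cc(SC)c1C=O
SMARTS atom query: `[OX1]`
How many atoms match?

Check the 16 heavy atoms by environment: 6× c (aromatic, X3) → no; 2× C (X2) → no; 2× C (X3) → no; 2× O (X1) → match; 2× S (X2) → no; 2× C (X4) → no.
That gives 2 matching atoms.

2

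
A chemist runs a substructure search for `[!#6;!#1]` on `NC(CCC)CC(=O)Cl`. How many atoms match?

Check the 9 heavy atoms by environment: 6× C → no; 1× O → match; 1× Cl → match; 1× N → match.
Summing the matching environments: 1 + 1 + 1 = 3 matching atoms.

3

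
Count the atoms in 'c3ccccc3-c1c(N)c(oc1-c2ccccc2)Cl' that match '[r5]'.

5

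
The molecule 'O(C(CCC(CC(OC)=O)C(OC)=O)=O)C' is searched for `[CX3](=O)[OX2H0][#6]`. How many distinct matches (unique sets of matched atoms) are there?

[CX3](=O)[OX2H0][#6] is the SMARTS for an ester: a carbonyl carbon bonded to an oxygen that is itself bonded to carbon (no H on that O).
The molecule carries 3 separate instances of a methyl-ester group (-C(=O)OCH3) meeting every constraint; each maps to a distinct set of atoms, giving 3 matches.

3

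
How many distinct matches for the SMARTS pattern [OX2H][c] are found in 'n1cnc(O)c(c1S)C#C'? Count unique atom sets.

[OX2H][c] is the SMARTS for a phenol: a hydroxyl oxygen attached to an aromatic carbon.
Exactly one fragment in the molecule meets all constraints, giving 1 match.

1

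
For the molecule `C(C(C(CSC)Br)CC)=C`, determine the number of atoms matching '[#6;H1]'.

3

The query [#6;H1] means: any carbon bearing exactly one hydrogen.
Check the 10 heavy atoms by environment: 3× C (H2) → no; 3× C (H1) → match; 2× C (H3) → no; 1× Br (H0) → no; 1× S (H0) → no.
That gives 3 matching atoms.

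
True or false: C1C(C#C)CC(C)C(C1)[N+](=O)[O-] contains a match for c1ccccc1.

False

The pattern c1ccccc1 describes six aromatic carbons in a ring — a benzene ring.
The closest candidate here is a methyl group (-CH3), but no six-membered all-carbon aromatic ring is present. No other fragment satisfies the full query, so there is no match.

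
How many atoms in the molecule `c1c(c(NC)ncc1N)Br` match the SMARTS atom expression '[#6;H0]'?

The query [#6;H0] means: any carbon with no attached hydrogen.
Check the 10 heavy atoms by environment: 1× n (aromatic, H0) → no; 3× c (aromatic, H0) → match; 2× c (aromatic, H1) → no; 1× Br (H0) → no; 1× N (H1) → no; 1× C (H3) → no; 1× N (H2) → no.
That gives 3 matching atoms.

3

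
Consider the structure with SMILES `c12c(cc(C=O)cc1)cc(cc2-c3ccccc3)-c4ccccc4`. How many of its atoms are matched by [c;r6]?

The query [c;r6] means: aromatic carbon that belongs to a six-membered ring.
Check the 24 heavy atoms by environment: 22× c (aromatic, in 6-ring) → match; 1× C (acyclic) → no; 1× O (acyclic) → no.
That gives 22 matching atoms.

22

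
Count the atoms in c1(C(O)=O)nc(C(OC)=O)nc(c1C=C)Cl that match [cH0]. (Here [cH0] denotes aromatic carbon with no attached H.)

4

Check the 16 heavy atoms by environment: 2× n (aromatic, H0) → no; 4× c (aromatic, H0) → match; 1× C (H1) → no; 1× C (H2) → no; 2× C (H0) → no; 3× O (H0) → no; 1× O (H1) → no; 1× Cl (H0) → no; 1× C (H3) → no.
That gives 4 matching atoms.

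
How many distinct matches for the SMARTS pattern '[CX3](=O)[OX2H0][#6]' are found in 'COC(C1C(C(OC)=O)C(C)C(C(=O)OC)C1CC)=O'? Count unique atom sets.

[CX3](=O)[OX2H0][#6] is the SMARTS for an ester: a carbonyl carbon bonded to an oxygen that is itself bonded to carbon (no H on that O).
The molecule carries 3 separate instances of a methyl-ester group (-C(=O)OCH3) meeting every constraint; each maps to a distinct set of atoms, giving 3 matches.

3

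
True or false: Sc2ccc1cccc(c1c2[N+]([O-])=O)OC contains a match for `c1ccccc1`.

The pattern c1ccccc1 describes six aromatic carbons in a ring — a benzene ring.
The required atom environment is present in the molecule, so the pattern matches.

True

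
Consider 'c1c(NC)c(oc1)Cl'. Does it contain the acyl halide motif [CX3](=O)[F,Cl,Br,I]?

No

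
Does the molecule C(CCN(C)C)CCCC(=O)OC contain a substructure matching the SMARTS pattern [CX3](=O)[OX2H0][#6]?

The pattern [CX3](=O)[OX2H0][#6] describes a carbonyl carbon bonded to an oxygen that is itself bonded to carbon (no H on that O) — an ester.
The molecule carries a methyl-ester group (-C(=O)OCH3), whose atoms satisfy every constraint of the query, so the pattern matches.

Yes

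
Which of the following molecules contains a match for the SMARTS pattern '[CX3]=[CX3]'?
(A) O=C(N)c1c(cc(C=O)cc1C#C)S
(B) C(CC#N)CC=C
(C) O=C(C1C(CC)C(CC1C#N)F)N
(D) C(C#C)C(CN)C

[CX3]=[CX3] describes a non-aromatic C=C double bond between two sp2 carbons (an alkene).
(A) has an ethynyl group (-C#CH) but the C-C bond is a triple bond, not a double bond.
(B) contains a vinyl group (-CH=CH2), which satisfies every atom and bond constraint.
(C) has an ethyl group (-CH2CH3) but its C-C bond is a single bond between CX4 carbons, not CX3=CX3.
(D) has an ethynyl group (-C#CH) but the C-C bond is a triple bond, not a double bond.
So the answer is (B).

B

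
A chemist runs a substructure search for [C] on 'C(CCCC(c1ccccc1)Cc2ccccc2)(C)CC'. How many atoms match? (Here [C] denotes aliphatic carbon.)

9

The query [C] means: uppercase C matches aliphatic (non-aromatic) carbon only.
Check the 21 heavy atoms by environment: 9× C → match; 12× c (aromatic) → no.
That gives 9 matching atoms.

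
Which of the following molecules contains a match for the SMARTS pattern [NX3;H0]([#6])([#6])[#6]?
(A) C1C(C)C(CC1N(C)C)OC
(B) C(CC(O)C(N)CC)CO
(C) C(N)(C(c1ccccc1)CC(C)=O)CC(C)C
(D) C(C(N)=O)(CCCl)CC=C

A

[NX3;H0]([#6])([#6])[#6] describes a trivalent nitrogen with no H, bonded to three carbons (a tertiary amine).
(A) contains a dimethylamino group (-N(CH3)2), which satisfies every atom and bond constraint.
(B) has a primary amino group (-NH2) but the nitrogen has H2, not H0 with three carbons.
(C) has a primary amino group (-NH2) but the nitrogen has H2, not H0 with three carbons.
(D) has a primary amide (-C(=O)NH2) but the amide nitrogen has H2 and only one carbon neighbour.
So the answer is (A).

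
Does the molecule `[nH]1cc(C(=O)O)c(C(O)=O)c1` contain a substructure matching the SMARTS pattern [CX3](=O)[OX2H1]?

Yes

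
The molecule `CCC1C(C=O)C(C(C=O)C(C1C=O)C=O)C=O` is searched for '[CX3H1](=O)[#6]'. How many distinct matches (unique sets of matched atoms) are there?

5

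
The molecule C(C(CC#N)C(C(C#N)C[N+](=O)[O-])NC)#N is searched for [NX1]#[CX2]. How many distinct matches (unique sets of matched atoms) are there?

3

[NX1]#[CX2] is the SMARTS for a nitrile: a nitrogen triple-bonded to a two-connected carbon.
The molecule carries 3 separate instances of a nitrile (-C#N) meeting every constraint; each maps to a distinct set of atoms, giving 3 matches.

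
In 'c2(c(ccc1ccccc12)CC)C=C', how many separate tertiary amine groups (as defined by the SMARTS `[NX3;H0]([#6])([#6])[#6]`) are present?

0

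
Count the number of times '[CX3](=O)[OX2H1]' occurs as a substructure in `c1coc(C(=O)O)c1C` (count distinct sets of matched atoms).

1

[CX3](=O)[OX2H1] is the SMARTS for a carboxylic acid: an sp2 carbon double-bonded to O and single-bonded to an -OH oxygen.
Exactly one fragment in the molecule meets all constraints, giving 1 match.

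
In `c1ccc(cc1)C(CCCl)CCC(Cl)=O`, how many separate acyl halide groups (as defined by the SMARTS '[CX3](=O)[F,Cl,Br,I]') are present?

1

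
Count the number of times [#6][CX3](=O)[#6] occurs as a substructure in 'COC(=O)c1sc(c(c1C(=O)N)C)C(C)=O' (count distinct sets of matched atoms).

1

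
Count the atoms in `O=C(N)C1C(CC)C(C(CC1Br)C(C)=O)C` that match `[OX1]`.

2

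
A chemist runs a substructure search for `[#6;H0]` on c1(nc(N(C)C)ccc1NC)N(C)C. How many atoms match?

Check the 14 heavy atoms by environment: 1× n (aromatic, H0) → no; 3× c (aromatic, H0) → match; 2× c (aromatic, H1) → no; 2× N (H0) → no; 5× C (H3) → no; 1× N (H1) → no.
That gives 3 matching atoms.

3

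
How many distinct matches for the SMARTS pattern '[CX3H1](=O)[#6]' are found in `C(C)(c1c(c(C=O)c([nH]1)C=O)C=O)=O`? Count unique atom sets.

[CX3H1](=O)[#6] is the SMARTS for an aldehyde: an sp2 carbon with one H, double-bonded to O and single-bonded to carbon.
The molecule carries 3 separate instances of an aldehyde (-CHO) meeting every constraint; each maps to a distinct set of atoms, giving 3 matches.

3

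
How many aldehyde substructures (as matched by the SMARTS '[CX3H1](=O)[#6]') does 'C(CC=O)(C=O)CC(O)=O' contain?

2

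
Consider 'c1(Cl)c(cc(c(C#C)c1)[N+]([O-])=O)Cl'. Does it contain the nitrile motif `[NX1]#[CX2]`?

No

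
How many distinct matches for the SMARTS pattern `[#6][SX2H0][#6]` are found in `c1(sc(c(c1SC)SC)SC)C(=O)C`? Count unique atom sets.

3

[#6][SX2H0][#6] is the SMARTS for a thioether: an aliphatic sulfur bridging two carbons with no H on the sulfur.
The molecule carries 3 separate instances of a methylthio ether (-SCH3) meeting every constraint; each maps to a distinct set of atoms, giving 3 matches.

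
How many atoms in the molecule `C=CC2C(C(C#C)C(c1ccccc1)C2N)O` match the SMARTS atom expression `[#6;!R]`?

Check the 17 heavy atoms by environment: 5× C (in 5-ring) → no; 6× c (aromatic, in 6-ring) → no; 4× C (acyclic) → match; 1× O (acyclic) → no; 1× N (acyclic) → no.
That gives 4 matching atoms.

4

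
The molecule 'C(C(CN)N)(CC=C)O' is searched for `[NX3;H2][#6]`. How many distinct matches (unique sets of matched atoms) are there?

2

[NX3;H2][#6] is the SMARTS for a primary amine: a trivalent nitrogen with two H attached to carbon.
The molecule carries 2 separate instances of a primary amino group (-NH2) meeting every constraint; each maps to a distinct set of atoms, giving 2 matches.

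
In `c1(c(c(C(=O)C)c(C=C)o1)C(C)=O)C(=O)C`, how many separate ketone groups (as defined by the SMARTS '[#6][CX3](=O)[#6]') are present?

3

[#6][CX3](=O)[#6] is the SMARTS for a ketone: a carbonyl carbon (no H) flanked by two carbons.
The molecule carries 3 separate instances of an acetyl/ketone group (-C(=O)CH3) meeting every constraint; each maps to a distinct set of atoms, giving 3 matches.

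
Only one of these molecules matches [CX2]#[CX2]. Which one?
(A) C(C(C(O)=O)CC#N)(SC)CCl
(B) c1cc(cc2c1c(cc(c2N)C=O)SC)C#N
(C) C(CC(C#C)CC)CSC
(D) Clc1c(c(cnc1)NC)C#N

[CX2]#[CX2] describes a carbon-carbon triple bond (an alkyne).
(A) has a nitrile (-C#N) but the triple bond is C#N, not C#C.
(B) has a nitrile (-C#N) but the triple bond is C#N, not C#C.
(C) contains an ethynyl group (-C#CH), which satisfies every atom and bond constraint.
(D) has a nitrile (-C#N) but the triple bond is C#N, not C#C.
So the answer is (C).

C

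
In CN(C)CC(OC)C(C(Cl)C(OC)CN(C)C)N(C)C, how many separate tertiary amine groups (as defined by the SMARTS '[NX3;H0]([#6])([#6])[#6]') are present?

3

[NX3;H0]([#6])([#6])[#6] is the SMARTS for a tertiary amine: a trivalent nitrogen with no H, bonded to three carbons.
The molecule carries 3 separate instances of a dimethylamino group (-N(CH3)2) meeting every constraint; each maps to a distinct set of atoms, giving 3 matches.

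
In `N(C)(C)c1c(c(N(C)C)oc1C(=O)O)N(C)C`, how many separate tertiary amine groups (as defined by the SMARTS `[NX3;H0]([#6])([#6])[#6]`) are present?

3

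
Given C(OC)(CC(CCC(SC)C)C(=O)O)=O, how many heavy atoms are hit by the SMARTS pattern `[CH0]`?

The query [CH0] means: aliphatic carbon with no attached hydrogen.
Check the 15 heavy atoms by environment: 3× C (H3) → no; 2× C (H1) → no; 3× C (H2) → no; 2× C (H0) → match; 3× O (H0) → no; 1× S (H0) → no; 1× O (H1) → no.
That gives 2 matching atoms.

2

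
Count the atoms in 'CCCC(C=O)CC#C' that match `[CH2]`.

3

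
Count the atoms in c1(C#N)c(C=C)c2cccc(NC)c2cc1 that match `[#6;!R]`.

4

The query [#6;!R] means: carbon not in any ring.
Check the 16 heavy atoms by environment: 10× c (aromatic, in 6-ring) → no; 2× N (acyclic) → no; 4× C (acyclic) → match.
That gives 4 matching atoms.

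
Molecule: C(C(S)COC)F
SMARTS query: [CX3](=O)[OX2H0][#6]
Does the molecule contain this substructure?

No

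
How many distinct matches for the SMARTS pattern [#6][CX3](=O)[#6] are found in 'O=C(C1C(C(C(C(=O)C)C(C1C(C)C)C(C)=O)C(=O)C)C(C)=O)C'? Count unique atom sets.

5

[#6][CX3](=O)[#6] is the SMARTS for a ketone: a carbonyl carbon (no H) flanked by two carbons.
The molecule carries 5 separate instances of an acetyl/ketone group (-C(=O)CH3) meeting every constraint; each maps to a distinct set of atoms, giving 5 matches.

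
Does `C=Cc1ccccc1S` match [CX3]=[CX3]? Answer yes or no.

The pattern [CX3]=[CX3] describes a non-aromatic C=C double bond between two sp2 carbons — an alkene.
The molecule carries a vinyl group (-CH=CH2), whose atoms satisfy every constraint of the query, so the pattern matches.

Yes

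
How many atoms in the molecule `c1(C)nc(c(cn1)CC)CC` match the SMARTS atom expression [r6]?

6

The query [r6] means: r6 matches atoms in a six-membered ring.
Check the 11 heavy atoms by environment: 2× n (aromatic, in 6-ring) → match; 4× c (aromatic, in 6-ring) → match; 5× C (acyclic) → no.
Summing the matching environments: 2 + 4 = 6 matching atoms.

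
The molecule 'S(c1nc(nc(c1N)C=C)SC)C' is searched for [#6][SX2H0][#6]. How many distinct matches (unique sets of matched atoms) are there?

2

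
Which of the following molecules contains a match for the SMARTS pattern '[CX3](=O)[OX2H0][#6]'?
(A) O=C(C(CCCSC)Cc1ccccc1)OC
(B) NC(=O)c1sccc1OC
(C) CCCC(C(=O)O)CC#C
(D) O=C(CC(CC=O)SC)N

A

[CX3](=O)[OX2H0][#6] describes a carbonyl carbon bonded to an oxygen that is itself bonded to carbon (no H on that O) (an ester).
(A) contains a methyl-ester group (-C(=O)OCH3), which satisfies every atom and bond constraint.
(B) has a primary amide (-C(=O)NH2) but the carbonyl is bonded to N, not to an O-C linkage.
(C) has a carboxylic acid group (-C(=O)OH) but the singly-bonded O carries H (OX2H1, not H0).
(D) has a primary amide (-C(=O)NH2) but the carbonyl is bonded to N, not to an O-C linkage.
So the answer is (A).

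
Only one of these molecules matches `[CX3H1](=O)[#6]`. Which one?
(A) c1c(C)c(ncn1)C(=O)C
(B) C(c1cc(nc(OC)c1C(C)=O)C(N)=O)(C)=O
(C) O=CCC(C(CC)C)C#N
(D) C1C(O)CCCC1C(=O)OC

C

[CX3H1](=O)[#6] describes an sp2 carbon with one H, double-bonded to O and single-bonded to carbon (an aldehyde).
(A) has an acetyl/ketone group (-C(=O)CH3) but the carbonyl carbon has H0 (two carbon neighbours), not H1.
(B) has an acetyl/ketone group (-C(=O)CH3) but the carbonyl carbon has H0 (two carbon neighbours), not H1.
(C) contains an aldehyde (-CHO), which satisfies every atom and bond constraint.
(D) has a methyl-ester group (-C(=O)OCH3) but the carbonyl carbon has H0, not H1.
So the answer is (C).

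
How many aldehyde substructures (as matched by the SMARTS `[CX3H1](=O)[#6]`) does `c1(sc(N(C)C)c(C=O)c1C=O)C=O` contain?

3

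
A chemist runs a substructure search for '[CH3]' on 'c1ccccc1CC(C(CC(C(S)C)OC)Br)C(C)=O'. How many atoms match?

Check the 20 heavy atoms by environment: 2× C (H2) → no; 4× C (H1) → no; 3× C (H3) → match; 1× c (aromatic, H0) → no; 5× c (aromatic, H1) → no; 2× O (H0) → no; 1× S (H1) → no; 1× C (H0) → no; 1× Br (H0) → no.
That gives 3 matching atoms.

3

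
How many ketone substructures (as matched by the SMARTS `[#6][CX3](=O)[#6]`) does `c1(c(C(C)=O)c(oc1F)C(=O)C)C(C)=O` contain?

3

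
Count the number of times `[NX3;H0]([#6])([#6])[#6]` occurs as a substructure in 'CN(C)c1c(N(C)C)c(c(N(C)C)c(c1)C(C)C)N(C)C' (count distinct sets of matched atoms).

[NX3;H0]([#6])([#6])[#6] is the SMARTS for a tertiary amine: a trivalent nitrogen with no H, bonded to three carbons.
The molecule carries 4 separate instances of a dimethylamino group (-N(CH3)2) meeting every constraint; each maps to a distinct set of atoms, giving 4 matches.

4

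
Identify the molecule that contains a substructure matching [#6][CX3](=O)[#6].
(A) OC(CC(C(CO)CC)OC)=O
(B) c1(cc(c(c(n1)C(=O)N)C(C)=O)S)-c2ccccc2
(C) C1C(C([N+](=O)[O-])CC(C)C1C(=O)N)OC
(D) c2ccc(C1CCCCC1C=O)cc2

B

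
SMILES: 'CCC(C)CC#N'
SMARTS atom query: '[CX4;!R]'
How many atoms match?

Check the 7 heavy atoms by environment: 5× C (X4, acyclic) → match; 1× C (X2, acyclic) → no; 1× N (X1, acyclic) → no.
That gives 5 matching atoms.

5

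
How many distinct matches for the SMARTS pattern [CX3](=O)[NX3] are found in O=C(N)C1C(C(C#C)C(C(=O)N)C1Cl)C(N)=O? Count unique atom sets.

3

[CX3](=O)[NX3] is the SMARTS for an amide: a carbonyl carbon bonded to a trivalent nitrogen.
The molecule carries 3 separate instances of a primary amide (-C(=O)NH2) meeting every constraint; each maps to a distinct set of atoms, giving 3 matches.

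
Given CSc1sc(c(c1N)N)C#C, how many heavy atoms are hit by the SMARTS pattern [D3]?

4

The query [D3] means: atom with exactly three heavy-atom neighbours.
Check the 11 heavy atoms by environment: 1× s (aromatic, D2) → no; 4× c (aromatic, D3) → match; 1× C (D2) → no; 2× C (D1) → no; 2× N (D1) → no; 1× S (D2) → no.
That gives 4 matching atoms.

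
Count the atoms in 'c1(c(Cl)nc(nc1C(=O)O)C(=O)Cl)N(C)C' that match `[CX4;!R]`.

2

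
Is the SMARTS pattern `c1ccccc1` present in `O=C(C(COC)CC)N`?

The pattern c1ccccc1 describes six aromatic carbons in a ring — a benzene ring.
The closest candidate here is a methyl group (-CH3), but no six-membered all-carbon aromatic ring is present. No other fragment satisfies the full query, so there is no match.

No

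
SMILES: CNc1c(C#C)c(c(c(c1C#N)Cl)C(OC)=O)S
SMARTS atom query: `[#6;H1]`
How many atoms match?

1

The query [#6;H1] means: any carbon bearing exactly one hydrogen.
Check the 18 heavy atoms by environment: 6× c (aromatic, H0) → no; 3× C (H0) → no; 2× O (H0) → no; 2× C (H3) → no; 1× C (H1) → match; 1× S (H1) → no; 1× N (H1) → no; 1× N (H0) → no; 1× Cl (H0) → no.
That gives 1 matching atom.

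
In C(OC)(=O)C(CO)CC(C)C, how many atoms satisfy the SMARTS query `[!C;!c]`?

The query [!C;!c] means: neither aliphatic nor aromatic carbon — same as [!#6].
Check the 11 heavy atoms by environment: 8× C → no; 3× O → match.
That gives 3 matching atoms.

3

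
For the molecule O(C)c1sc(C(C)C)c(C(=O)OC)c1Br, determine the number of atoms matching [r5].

5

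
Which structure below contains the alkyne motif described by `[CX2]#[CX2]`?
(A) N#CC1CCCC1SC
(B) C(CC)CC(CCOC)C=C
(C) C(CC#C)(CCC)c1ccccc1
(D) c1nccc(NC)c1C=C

C

[CX2]#[CX2] describes a carbon-carbon triple bond (an alkyne).
(A) has a nitrile (-C#N) but the triple bond is C#N, not C#C.
(B) has a vinyl group (-CH=CH2) but the C=C is a double bond; both carbons are CX3, not CX2.
(C) contains an ethynyl group (-C#CH), which satisfies every atom and bond constraint.
(D) has a vinyl group (-CH=CH2) but the C=C is a double bond; both carbons are CX3, not CX2.
So the answer is (C).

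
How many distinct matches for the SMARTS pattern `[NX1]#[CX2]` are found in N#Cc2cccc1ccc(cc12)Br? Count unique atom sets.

1

[NX1]#[CX2] is the SMARTS for a nitrile: a nitrogen triple-bonded to a two-connected carbon.
Exactly one fragment in the molecule meets all constraints, giving 1 match.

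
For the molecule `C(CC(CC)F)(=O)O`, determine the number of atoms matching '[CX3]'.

1

The query [CX3] means: C with X3: aliphatic carbon with exactly 3 total connections.
Check the 8 heavy atoms by environment: 4× C (X4) → no; 1× C (X3) → match; 1× O (X1) → no; 1× O (X2) → no; 1× F (X1) → no.
That gives 1 matching atom.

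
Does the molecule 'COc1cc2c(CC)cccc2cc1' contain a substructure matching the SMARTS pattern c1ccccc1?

Yes

The pattern c1ccccc1 describes six aromatic carbons in a ring — a benzene ring.
The required atom environment is present in the molecule, so the pattern matches.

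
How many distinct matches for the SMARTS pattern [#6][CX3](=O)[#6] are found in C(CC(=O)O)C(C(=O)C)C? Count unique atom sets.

[#6][CX3](=O)[#6] is the SMARTS for a ketone: a carbonyl carbon (no H) flanked by two carbons.
Exactly one fragment in the molecule meets all constraints, giving 1 match.

1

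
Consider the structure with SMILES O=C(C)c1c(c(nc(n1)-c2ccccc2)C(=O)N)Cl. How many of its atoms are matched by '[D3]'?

7

The query [D3] means: atom with exactly three heavy-atom neighbours.
Check the 19 heavy atoms by environment: 2× n (aromatic, D2) → no; 5× c (aromatic, D3) → match; 1× Cl (D1) → no; 2× C (D3) → match; 2× O (D1) → no; 1× N (D1) → no; 1× C (D1) → no; 5× c (aromatic, D2) → no.
Summing the matching environments: 5 + 2 = 7 matching atoms.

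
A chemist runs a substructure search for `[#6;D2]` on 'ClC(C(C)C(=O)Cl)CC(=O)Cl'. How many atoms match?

1

The query [#6;D2] means: any carbon bonded to exactly two heavy atoms.
Check the 11 heavy atoms by environment: 1× C (D1) → no; 4× C (D3) → no; 1× C (D2) → match; 2× O (D1) → no; 3× Cl (D1) → no.
That gives 1 matching atom.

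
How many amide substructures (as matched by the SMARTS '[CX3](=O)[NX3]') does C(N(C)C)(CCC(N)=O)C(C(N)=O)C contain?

[CX3](=O)[NX3] is the SMARTS for an amide: a carbonyl carbon bonded to a trivalent nitrogen.
The molecule carries 2 separate instances of a primary amide (-C(=O)NH2) meeting every constraint; each maps to a distinct set of atoms, giving 2 matches.

2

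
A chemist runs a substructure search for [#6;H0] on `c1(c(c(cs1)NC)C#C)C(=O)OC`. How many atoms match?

Check the 13 heavy atoms by environment: 1× s (aromatic, H0) → no; 1× c (aromatic, H1) → no; 3× c (aromatic, H0) → match; 2× C (H0) → match; 2× O (H0) → no; 2× C (H3) → no; 1× N (H1) → no; 1× C (H1) → no.
Summing the matching environments: 3 + 2 = 5 matching atoms.

5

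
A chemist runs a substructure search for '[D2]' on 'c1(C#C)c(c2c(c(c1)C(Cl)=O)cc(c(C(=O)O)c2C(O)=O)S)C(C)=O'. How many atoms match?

3

The query [D2] means: atom with exactly two heavy-atom neighbours.
Check the 25 heavy atoms by environment: 8× c (aromatic, D3) → no; 2× c (aromatic, D2) → match; 4× C (D3) → no; 6× O (D1) → no; 1× Cl (D1) → no; 2× C (D1) → no; 1× S (D1) → no; 1× C (D2) → match.
Summing the matching environments: 2 + 1 = 3 matching atoms.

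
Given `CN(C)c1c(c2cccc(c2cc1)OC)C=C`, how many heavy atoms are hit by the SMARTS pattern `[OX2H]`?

0

The query [OX2H] means: aliphatic oxygen with two connections, one of which is H — an -OH oxygen.
Check the 17 heavy atoms by environment: 5× c (aromatic, H0, X3) → no; 5× c (aromatic, H1, X3) → no; 1× O (H0, X2) → no; 3× C (H3, X4) → no; 1× N (H0, X3) → no; 1× C (H1, X3) → no; 1× C (H2, X3) → no.
No environment satisfies the query, so 0 matching atoms.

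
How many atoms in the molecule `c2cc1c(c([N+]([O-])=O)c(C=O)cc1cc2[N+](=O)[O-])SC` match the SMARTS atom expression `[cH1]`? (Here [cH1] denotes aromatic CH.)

4

The query [cH1] means: aromatic carbon bearing exactly one hydrogen.
Check the 20 heavy atoms by environment: 6× c (aromatic, H0) → no; 4× c (aromatic, H1) → match; 1× S (H0) → no; 1× C (H3) → no; 2× N (charge +1, H0) → no; 2× O (charge -1, H0) → no; 3× O (H0) → no; 1× C (H1) → no.
That gives 4 matching atoms.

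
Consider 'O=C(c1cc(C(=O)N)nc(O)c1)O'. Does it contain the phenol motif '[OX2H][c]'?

The pattern [OX2H][c] describes a hydroxyl oxygen attached to an aromatic carbon — a phenol.
The molecule carries a hydroxyl group (-OH), whose atoms satisfy every constraint of the query, so the pattern matches.

Yes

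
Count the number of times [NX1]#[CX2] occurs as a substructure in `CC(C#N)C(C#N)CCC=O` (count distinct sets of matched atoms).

2

[NX1]#[CX2] is the SMARTS for a nitrile: a nitrogen triple-bonded to a two-connected carbon.
The molecule carries 2 separate instances of a nitrile (-C#N) meeting every constraint; each maps to a distinct set of atoms, giving 2 matches.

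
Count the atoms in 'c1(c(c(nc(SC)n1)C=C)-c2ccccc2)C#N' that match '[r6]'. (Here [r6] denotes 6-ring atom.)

12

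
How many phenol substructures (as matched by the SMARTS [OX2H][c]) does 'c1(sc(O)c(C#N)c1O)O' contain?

[OX2H][c] is the SMARTS for a phenol: a hydroxyl oxygen attached to an aromatic carbon.
The molecule carries 3 separate instances of a hydroxyl group (-OH) meeting every constraint; each maps to a distinct set of atoms, giving 3 matches.

3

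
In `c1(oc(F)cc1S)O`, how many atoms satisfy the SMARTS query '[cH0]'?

Check the 8 heavy atoms by environment: 1× o (aromatic, H0) → no; 3× c (aromatic, H0) → match; 1× c (aromatic, H1) → no; 1× S (H1) → no; 1× O (H1) → no; 1× F (H0) → no.
That gives 3 matching atoms.

3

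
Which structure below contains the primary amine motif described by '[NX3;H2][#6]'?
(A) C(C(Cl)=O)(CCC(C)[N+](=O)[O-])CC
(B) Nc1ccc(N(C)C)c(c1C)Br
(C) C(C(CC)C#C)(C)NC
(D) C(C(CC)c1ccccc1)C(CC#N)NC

B

[NX3;H2][#6] describes a trivalent nitrogen with two H attached to carbon (a primary amine).
(A) has a nitro group (-[N+](=O)[O-]) but the nitrogen is [N+] with no H, not NX3H2.
(B) contains a primary amino group (-NH2), which satisfies every atom and bond constraint.
(C) has an N-methylamino group (-NHCH3) but the nitrogen bears two carbons and only one H (H1), not H2.
(D) has an N-methylamino group (-NHCH3) but the nitrogen bears two carbons and only one H (H1), not H2.
So the answer is (B).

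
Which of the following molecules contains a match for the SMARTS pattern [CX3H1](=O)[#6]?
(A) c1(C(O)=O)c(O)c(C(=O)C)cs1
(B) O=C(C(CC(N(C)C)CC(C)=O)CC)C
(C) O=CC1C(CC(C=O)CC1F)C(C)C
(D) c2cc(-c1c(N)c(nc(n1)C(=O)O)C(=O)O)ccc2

[CX3H1](=O)[#6] describes an sp2 carbon with one H, double-bonded to O and single-bonded to carbon (an aldehyde).
(A) has a carboxylic acid group (-C(=O)OH) but the carbonyl carbon has H0 and is bonded to O, not H1.
(B) has an acetyl/ketone group (-C(=O)CH3) but the carbonyl carbon has H0 (two carbon neighbours), not H1.
(C) contains an aldehyde (-CHO), which satisfies every atom and bond constraint.
(D) has a carboxylic acid group (-C(=O)OH) but the carbonyl carbon has H0 and is bonded to O, not H1.
So the answer is (C).

C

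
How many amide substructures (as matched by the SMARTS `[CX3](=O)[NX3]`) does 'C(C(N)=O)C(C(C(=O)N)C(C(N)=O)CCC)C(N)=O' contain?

[CX3](=O)[NX3] is the SMARTS for an amide: a carbonyl carbon bonded to a trivalent nitrogen.
The molecule carries 4 separate instances of a primary amide (-C(=O)NH2) meeting every constraint; each maps to a distinct set of atoms, giving 4 matches.

4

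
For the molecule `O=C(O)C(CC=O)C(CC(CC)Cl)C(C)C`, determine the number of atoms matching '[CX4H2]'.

3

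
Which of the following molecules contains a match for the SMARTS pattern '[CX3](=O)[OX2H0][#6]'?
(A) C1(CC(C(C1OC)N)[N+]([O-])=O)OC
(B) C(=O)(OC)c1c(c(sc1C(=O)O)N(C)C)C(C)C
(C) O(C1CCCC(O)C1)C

B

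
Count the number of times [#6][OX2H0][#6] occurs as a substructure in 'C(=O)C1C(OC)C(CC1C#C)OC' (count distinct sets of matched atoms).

[#6][OX2H0][#6] is the SMARTS for an ether: an aliphatic oxygen bridging two carbons with no H on the oxygen.
The molecule carries 2 separate instances of a methoxy ether (-OCH3) meeting every constraint; each maps to a distinct set of atoms, giving 2 matches.

2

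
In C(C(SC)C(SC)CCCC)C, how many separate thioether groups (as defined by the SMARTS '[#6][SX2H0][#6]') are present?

2

[#6][SX2H0][#6] is the SMARTS for a thioether: an aliphatic sulfur bridging two carbons with no H on the sulfur.
The molecule carries 2 separate instances of a methylthio ether (-SCH3) meeting every constraint; each maps to a distinct set of atoms, giving 2 matches.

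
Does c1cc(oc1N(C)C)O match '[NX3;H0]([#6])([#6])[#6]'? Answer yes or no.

The pattern [NX3;H0]([#6])([#6])[#6] describes a trivalent nitrogen with no H, bonded to three carbons — a tertiary amine.
The molecule carries a dimethylamino group (-N(CH3)2), whose atoms satisfy every constraint of the query, so the pattern matches.

Yes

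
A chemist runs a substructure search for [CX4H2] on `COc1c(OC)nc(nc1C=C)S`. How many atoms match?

The query [CX4H2] means: sp3 carbon (X4) with exactly two hydrogens.
Check the 13 heavy atoms by environment: 2× n (aromatic, H0, X2) → no; 4× c (aromatic, H0, X3) → no; 1× S (H1, X2) → no; 2× O (H0, X2) → no; 2× C (H3, X4) → no; 1× C (H1, X3) → no; 1× C (H2, X3) → no.
No environment satisfies the query, so 0 matching atoms.

0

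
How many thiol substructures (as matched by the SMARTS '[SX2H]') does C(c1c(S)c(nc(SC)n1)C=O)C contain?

1

[SX2H] is the SMARTS for a thiol: an aliphatic sulfur with two connections, one being H.
Exactly one fragment in the molecule meets all constraints, giving 1 match.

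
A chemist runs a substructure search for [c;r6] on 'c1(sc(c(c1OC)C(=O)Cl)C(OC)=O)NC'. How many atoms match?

0

The query [c;r6] means: aromatic carbon that belongs to a six-membered ring.
Check the 16 heavy atoms by environment: 1× s (aromatic, in 5-ring) → no; 4× c (aromatic, in 5-ring) → no; 5× C (acyclic) → no; 4× O (acyclic) → no; 1× Cl (acyclic) → no; 1× N (acyclic) → no.
No environment satisfies the query, so 0 matching atoms.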